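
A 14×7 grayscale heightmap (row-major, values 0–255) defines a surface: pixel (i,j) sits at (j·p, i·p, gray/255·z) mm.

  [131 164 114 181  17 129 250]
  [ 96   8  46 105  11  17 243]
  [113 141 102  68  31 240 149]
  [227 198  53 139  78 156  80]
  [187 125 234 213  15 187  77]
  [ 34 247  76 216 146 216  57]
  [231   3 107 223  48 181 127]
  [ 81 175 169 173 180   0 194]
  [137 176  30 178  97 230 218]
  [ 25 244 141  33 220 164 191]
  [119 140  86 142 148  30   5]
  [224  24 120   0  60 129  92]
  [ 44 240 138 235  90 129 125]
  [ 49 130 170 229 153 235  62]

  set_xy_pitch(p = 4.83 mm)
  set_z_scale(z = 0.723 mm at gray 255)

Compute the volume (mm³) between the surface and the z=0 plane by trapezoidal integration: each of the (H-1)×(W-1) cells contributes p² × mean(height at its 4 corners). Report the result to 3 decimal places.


height_mm = gray/255 × 0.723; cell vol = 4.83² × mean(4 corners)
unit = 4.83² × 0.723 / (4×255) = 0.0165361 mm³ per gray-sum
row 0: Σ corner-gray over 6 cells = 2304  → 38.0991
row 1: Σ corner-gray over 6 cells = 2139  → 35.3707
row 2: Σ corner-gray over 6 cells = 2981  → 49.2940
row 3: Σ corner-gray over 6 cells = 3367  → 55.6770
row 4: Σ corner-gray over 6 cells = 3705  → 61.2662
row 5: Σ corner-gray over 6 cells = 3375  → 55.8092
row 6: Σ corner-gray over 6 cells = 3151  → 52.1052
row 7: Σ corner-gray over 6 cells = 3446  → 56.9833
row 8: Σ corner-gray over 6 cells = 3597  → 59.4803
row 9: Σ corner-gray over 6 cells = 3036  → 50.2035
row 10: Σ corner-gray over 6 cells = 2198  → 36.3463
row 11: Σ corner-gray over 6 cells = 2815  → 46.5490
row 12: Σ corner-gray over 6 cells = 3778  → 62.4733
Σ rows: total corner-gray = 39892  → 659.6570 mm³

659.657


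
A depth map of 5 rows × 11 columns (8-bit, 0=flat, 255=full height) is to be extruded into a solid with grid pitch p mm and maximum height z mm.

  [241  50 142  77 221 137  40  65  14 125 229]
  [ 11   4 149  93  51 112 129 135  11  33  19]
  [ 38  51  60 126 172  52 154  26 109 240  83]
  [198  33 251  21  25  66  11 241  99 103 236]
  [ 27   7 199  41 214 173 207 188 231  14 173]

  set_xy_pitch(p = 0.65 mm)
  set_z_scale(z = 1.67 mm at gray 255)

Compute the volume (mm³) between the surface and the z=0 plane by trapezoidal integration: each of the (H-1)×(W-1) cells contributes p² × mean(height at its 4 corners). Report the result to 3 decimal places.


11.315

height_mm = gray/255 × 1.67; cell vol = 0.65² × mean(4 corners)
unit = 0.65² × 1.67 / (4×255) = 0.00069174 mm³ per gray-sum
row 0: Σ corner-gray over 10 cells = 3676  → 2.5428
row 1: Σ corner-gray over 10 cells = 3565  → 2.4661
row 2: Σ corner-gray over 10 cells = 4235  → 2.9295
row 3: Σ corner-gray over 10 cells = 4882  → 3.3771
Σ rows: total corner-gray = 16358  → 11.3155 mm³


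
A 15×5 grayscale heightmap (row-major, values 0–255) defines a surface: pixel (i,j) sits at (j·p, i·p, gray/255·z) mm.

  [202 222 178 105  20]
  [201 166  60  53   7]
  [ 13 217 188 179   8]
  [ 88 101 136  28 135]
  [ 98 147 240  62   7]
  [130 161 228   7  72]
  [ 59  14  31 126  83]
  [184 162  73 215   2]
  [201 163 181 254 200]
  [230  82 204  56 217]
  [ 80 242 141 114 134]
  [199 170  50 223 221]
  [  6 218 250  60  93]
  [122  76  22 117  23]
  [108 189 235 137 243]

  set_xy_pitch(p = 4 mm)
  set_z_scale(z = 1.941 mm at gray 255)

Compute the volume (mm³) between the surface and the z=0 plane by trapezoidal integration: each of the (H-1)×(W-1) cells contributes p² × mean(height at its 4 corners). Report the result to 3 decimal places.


889.024

height_mm = gray/255 × 1.941; cell vol = 4² × mean(4 corners)
unit = 4² × 1.941 / (4×255) = 0.0304471 mm³ per gray-sum
row 0: Σ corner-gray over 4 cells = 1998  → 60.8332
row 1: Σ corner-gray over 4 cells = 1955  → 59.5240
row 2: Σ corner-gray over 4 cells = 1942  → 59.1282
row 3: Σ corner-gray over 4 cells = 1756  → 53.4650
row 4: Σ corner-gray over 4 cells = 1997  → 60.8028
row 5: Σ corner-gray over 4 cells = 1478  → 45.0008
row 6: Σ corner-gray over 4 cells = 1570  → 47.8019
row 7: Σ corner-gray over 4 cells = 2683  → 81.6895
row 8: Σ corner-gray over 4 cells = 2728  → 83.0596
row 9: Σ corner-gray over 4 cells = 2339  → 71.2157
row 10: Σ corner-gray over 4 cells = 2514  → 76.5439
row 11: Σ corner-gray over 4 cells = 2461  → 74.9302
row 12: Σ corner-gray over 4 cells = 1730  → 52.6734
row 13: Σ corner-gray over 4 cells = 2048  → 62.3556
Σ rows: total corner-gray = 29199  → 889.0237 mm³


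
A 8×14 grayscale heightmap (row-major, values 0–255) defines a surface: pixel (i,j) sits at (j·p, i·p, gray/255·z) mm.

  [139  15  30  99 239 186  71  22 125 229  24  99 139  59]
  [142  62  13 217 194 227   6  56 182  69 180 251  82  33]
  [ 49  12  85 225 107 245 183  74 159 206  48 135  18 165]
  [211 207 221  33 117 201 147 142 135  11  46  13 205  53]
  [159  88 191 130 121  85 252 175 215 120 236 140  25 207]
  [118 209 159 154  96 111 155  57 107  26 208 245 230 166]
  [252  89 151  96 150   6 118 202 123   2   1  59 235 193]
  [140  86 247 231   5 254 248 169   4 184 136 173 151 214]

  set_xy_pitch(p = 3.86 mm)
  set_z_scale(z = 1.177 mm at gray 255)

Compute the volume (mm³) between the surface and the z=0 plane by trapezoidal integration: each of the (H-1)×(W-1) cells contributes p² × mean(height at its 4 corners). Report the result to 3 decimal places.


height_mm = gray/255 × 1.177; cell vol = 3.86² × mean(4 corners)
unit = 3.86² × 1.177 / (4×255) = 0.017193 mm³ per gray-sum
row 0: Σ corner-gray over 13 cells = 6007  → 103.2782
row 1: Σ corner-gray over 13 cells = 6461  → 111.0838
row 2: Σ corner-gray over 13 cells = 6428  → 110.5164
row 3: Σ corner-gray over 13 cells = 7142  → 122.7922
row 4: Σ corner-gray over 13 cells = 7720  → 132.7297
row 5: Σ corner-gray over 13 cells = 6707  → 115.3132
row 6: Σ corner-gray over 13 cells = 7039  → 121.0213
Σ rows: total corner-gray = 47504  → 816.7348 mm³

816.735


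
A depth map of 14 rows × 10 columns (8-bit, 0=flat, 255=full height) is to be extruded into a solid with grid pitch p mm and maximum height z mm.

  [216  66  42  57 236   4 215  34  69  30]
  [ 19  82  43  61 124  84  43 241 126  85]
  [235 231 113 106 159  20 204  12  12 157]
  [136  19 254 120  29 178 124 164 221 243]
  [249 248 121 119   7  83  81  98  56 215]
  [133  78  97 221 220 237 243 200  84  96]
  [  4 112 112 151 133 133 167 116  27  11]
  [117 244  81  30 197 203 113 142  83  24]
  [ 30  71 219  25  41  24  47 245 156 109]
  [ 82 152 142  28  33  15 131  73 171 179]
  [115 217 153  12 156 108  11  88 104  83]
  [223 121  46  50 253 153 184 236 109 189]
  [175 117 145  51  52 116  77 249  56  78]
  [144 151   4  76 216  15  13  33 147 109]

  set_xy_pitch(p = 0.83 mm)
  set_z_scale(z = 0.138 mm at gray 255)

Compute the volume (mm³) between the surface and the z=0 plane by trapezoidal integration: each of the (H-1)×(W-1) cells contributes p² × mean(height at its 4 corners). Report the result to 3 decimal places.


height_mm = gray/255 × 0.138; cell vol = 0.83² × mean(4 corners)
unit = 0.83² × 0.138 / (4×255) = 9.32041e-05 mm³ per gray-sum
row 0: Σ corner-gray over 9 cells = 3404  → 0.3173
row 1: Σ corner-gray over 9 cells = 3818  → 0.3559
row 2: Σ corner-gray over 9 cells = 4703  → 0.4383
row 3: Σ corner-gray over 9 cells = 4687  → 0.4368
row 4: Σ corner-gray over 9 cells = 5079  → 0.4734
row 5: Σ corner-gray over 9 cells = 4906  → 0.4573
row 6: Σ corner-gray over 9 cells = 4244  → 0.3956
row 7: Σ corner-gray over 9 cells = 4122  → 0.3842
row 8: Σ corner-gray over 9 cells = 3546  → 0.3305
row 9: Σ corner-gray over 9 cells = 3647  → 0.3399
row 10: Σ corner-gray over 9 cells = 4612  → 0.4299
row 11: Σ corner-gray over 9 cells = 4695  → 0.4376
row 12: Σ corner-gray over 9 cells = 3542  → 0.3301
Σ rows: total corner-gray = 55005  → 5.1267 mm³

5.127


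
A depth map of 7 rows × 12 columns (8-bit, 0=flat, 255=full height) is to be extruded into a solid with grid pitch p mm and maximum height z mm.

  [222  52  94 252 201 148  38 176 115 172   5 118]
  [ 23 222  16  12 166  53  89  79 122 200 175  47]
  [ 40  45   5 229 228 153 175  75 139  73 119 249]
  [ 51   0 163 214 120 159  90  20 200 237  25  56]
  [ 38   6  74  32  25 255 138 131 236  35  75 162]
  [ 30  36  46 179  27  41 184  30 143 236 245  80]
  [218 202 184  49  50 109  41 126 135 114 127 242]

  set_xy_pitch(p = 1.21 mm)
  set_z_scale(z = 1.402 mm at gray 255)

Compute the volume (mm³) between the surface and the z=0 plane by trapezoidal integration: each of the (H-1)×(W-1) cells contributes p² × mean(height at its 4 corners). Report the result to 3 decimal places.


60.856

height_mm = gray/255 × 1.402; cell vol = 1.21² × mean(4 corners)
unit = 1.21² × 1.402 / (4×255) = 0.00201242 mm³ per gray-sum
row 0: Σ corner-gray over 11 cells = 5184  → 10.4324
row 1: Σ corner-gray over 11 cells = 5109  → 10.2815
row 2: Σ corner-gray over 11 cells = 5334  → 10.7342
row 3: Σ corner-gray over 11 cells = 4777  → 9.6133
row 4: Σ corner-gray over 11 cells = 4658  → 9.3739
row 5: Σ corner-gray over 11 cells = 5178  → 10.4203
Σ rows: total corner-gray = 30240  → 60.8556 mm³


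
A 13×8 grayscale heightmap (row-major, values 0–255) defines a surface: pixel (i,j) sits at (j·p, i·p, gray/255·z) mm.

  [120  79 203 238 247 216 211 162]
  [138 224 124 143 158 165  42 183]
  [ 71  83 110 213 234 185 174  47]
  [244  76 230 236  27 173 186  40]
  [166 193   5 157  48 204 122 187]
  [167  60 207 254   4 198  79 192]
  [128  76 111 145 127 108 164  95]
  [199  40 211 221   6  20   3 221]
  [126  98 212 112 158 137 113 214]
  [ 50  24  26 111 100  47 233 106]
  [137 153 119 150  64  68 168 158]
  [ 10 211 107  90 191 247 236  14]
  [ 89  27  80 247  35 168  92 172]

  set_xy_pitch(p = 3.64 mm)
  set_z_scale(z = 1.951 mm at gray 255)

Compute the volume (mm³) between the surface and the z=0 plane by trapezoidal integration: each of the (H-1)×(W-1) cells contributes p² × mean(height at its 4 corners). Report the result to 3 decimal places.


1137.880

height_mm = gray/255 × 1.951; cell vol = 3.64² × mean(4 corners)
unit = 3.64² × 1.951 / (4×255) = 0.0253431 mm³ per gray-sum
row 0: Σ corner-gray over 7 cells = 4703  → 119.1886
row 1: Σ corner-gray over 7 cells = 4149  → 105.1486
row 2: Σ corner-gray over 7 cells = 4256  → 107.8603
row 3: Σ corner-gray over 7 cells = 3951  → 100.1306
row 4: Σ corner-gray over 7 cells = 3774  → 95.6449
row 5: Σ corner-gray over 7 cells = 3648  → 92.4517
row 6: Σ corner-gray over 7 cells = 3107  → 78.7410
row 7: Σ corner-gray over 7 cells = 3422  → 86.7241
row 8: Σ corner-gray over 7 cells = 3238  → 82.0610
row 9: Σ corner-gray over 7 cells = 2977  → 75.4464
row 10: Σ corner-gray over 7 cells = 3927  → 99.5224
row 11: Σ corner-gray over 7 cells = 3747  → 94.9606
Σ rows: total corner-gray = 44899  → 1137.8802 mm³


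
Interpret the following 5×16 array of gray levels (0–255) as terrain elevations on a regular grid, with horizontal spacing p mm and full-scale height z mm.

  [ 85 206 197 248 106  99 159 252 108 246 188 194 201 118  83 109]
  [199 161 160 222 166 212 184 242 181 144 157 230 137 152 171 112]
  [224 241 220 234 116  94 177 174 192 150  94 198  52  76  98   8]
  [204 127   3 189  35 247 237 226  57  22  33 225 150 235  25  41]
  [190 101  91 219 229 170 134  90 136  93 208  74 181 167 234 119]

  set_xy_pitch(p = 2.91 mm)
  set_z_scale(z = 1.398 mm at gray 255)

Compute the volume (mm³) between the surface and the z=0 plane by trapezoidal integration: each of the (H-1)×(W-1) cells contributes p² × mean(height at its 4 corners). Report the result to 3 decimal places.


height_mm = gray/255 × 1.398; cell vol = 2.91² × mean(4 corners)
unit = 2.91² × 1.398 / (4×255) = 0.0116063 mm³ per gray-sum
row 0: Σ corner-gray over 15 cells = 10353  → 120.1598
row 1: Σ corner-gray over 15 cells = 9813  → 113.8924
row 2: Σ corner-gray over 15 cells = 8331  → 96.6919
row 3: Σ corner-gray over 15 cells = 8430  → 97.8409
Σ rows: total corner-gray = 36927  → 428.5850 mm³

428.585


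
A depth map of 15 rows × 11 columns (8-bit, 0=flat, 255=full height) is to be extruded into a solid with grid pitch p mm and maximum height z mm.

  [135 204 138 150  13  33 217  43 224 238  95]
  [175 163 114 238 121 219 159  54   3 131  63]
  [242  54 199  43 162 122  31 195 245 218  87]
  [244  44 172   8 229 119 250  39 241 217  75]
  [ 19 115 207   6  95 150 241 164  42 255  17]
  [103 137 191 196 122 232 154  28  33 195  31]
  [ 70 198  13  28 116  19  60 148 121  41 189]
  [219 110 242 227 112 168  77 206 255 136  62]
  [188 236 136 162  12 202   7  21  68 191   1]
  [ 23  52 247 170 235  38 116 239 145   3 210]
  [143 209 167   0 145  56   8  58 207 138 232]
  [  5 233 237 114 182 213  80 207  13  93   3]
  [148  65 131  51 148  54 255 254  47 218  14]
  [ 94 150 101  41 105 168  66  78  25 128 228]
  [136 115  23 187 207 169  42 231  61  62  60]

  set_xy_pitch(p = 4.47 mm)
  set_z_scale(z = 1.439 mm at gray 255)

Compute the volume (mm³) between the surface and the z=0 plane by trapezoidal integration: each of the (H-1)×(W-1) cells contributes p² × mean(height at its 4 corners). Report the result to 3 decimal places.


2038.892

height_mm = gray/255 × 1.439; cell vol = 4.47² × mean(4 corners)
unit = 4.47² × 1.439 / (4×255) = 0.0281887 mm³ per gray-sum
row 0: Σ corner-gray over 10 cells = 5392  → 151.9937
row 1: Σ corner-gray over 10 cells = 5509  → 155.2918
row 2: Σ corner-gray over 10 cells = 5824  → 164.1712
row 3: Σ corner-gray over 10 cells = 5543  → 156.2502
row 4: Σ corner-gray over 10 cells = 5296  → 149.2876
row 5: Σ corner-gray over 10 cells = 4457  → 125.6372
row 6: Σ corner-gray over 10 cells = 5094  → 143.5934
row 7: Σ corner-gray over 10 cells = 5606  → 158.0261
row 8: Σ corner-gray over 10 cells = 4982  → 140.4363
row 9: Σ corner-gray over 10 cells = 5074  → 143.0297
row 10: Σ corner-gray over 10 cells = 5103  → 143.8471
row 11: Σ corner-gray over 10 cells = 5360  → 151.0916
row 12: Σ corner-gray over 10 cells = 4654  → 131.1904
row 13: Σ corner-gray over 10 cells = 4436  → 125.0453
Σ rows: total corner-gray = 72330  → 2038.8916 mm³


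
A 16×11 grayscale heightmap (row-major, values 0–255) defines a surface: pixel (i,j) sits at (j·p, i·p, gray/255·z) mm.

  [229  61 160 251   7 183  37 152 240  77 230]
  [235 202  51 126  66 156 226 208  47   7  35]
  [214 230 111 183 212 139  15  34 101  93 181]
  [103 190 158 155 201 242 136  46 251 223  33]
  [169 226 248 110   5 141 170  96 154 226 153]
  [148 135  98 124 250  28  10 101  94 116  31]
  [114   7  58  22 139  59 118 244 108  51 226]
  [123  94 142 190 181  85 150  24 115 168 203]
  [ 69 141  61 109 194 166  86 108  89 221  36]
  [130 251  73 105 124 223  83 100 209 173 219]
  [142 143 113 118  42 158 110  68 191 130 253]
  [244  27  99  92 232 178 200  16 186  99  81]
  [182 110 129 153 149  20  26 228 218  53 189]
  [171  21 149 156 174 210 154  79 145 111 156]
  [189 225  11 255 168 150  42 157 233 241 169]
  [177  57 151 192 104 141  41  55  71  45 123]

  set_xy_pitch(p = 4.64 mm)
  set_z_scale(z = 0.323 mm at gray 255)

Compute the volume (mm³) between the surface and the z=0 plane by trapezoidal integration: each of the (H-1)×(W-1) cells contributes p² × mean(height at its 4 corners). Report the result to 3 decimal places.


height_mm = gray/255 × 0.323; cell vol = 4.64² × mean(4 corners)
unit = 4.64² × 0.323 / (4×255) = 0.00681771 mm³ per gray-sum
row 0: Σ corner-gray over 10 cells = 5243  → 35.7452
row 1: Σ corner-gray over 10 cells = 5079  → 34.6271
row 2: Σ corner-gray over 10 cells = 5971  → 40.7085
row 3: Σ corner-gray over 10 cells = 6414  → 43.7288
row 4: Σ corner-gray over 10 cells = 5165  → 35.2135
row 5: Σ corner-gray over 10 cells = 4043  → 27.5640
row 6: Σ corner-gray over 10 cells = 4576  → 31.1978
row 7: Σ corner-gray over 10 cells = 5079  → 34.6271
row 8: Σ corner-gray over 10 cells = 5486  → 37.4019
row 9: Σ corner-gray over 10 cells = 5572  → 37.9883
row 10: Σ corner-gray over 10 cells = 5124  → 34.9339
row 11: Σ corner-gray over 10 cells = 5126  → 34.9476
row 12: Σ corner-gray over 10 cells = 5268  → 35.9157
row 13: Σ corner-gray over 10 cells = 6047  → 41.2267
row 14: Σ corner-gray over 10 cells = 5336  → 36.3793
Σ rows: total corner-gray = 79529  → 542.2054 mm³

542.205


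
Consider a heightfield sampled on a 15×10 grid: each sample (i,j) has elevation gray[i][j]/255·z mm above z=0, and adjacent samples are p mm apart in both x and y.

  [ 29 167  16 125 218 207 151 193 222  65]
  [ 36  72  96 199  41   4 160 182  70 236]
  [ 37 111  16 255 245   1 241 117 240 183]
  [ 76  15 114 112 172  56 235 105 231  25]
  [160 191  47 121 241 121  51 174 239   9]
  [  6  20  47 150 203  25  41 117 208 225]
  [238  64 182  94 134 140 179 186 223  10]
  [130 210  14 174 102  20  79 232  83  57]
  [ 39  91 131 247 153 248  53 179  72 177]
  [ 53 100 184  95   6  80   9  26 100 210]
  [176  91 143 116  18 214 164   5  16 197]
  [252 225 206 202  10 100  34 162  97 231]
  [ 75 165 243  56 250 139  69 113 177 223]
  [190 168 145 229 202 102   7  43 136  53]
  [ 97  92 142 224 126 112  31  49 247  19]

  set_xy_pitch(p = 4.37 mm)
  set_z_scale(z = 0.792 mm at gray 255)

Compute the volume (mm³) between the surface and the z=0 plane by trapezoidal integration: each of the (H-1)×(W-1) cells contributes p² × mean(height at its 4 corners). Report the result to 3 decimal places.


height_mm = gray/255 × 0.792; cell vol = 4.37² × mean(4 corners)
unit = 4.37² × 0.792 / (4×255) = 0.0148282 mm³ per gray-sum
row 0: Σ corner-gray over 9 cells = 4612  → 68.3876
row 1: Σ corner-gray over 9 cells = 4592  → 68.0910
row 2: Σ corner-gray over 9 cells = 4853  → 71.9612
row 3: Σ corner-gray over 9 cells = 4720  → 69.9890
row 4: Σ corner-gray over 9 cells = 4392  → 65.1254
row 5: Σ corner-gray over 9 cells = 4505  → 66.8010
row 6: Σ corner-gray over 9 cells = 4667  → 69.2031
row 7: Σ corner-gray over 9 cells = 4579  → 67.8982
row 8: Σ corner-gray over 9 cells = 4027  → 59.7131
row 9: Σ corner-gray over 9 cells = 3370  → 49.9710
row 10: Σ corner-gray over 9 cells = 4462  → 66.1633
row 11: Σ corner-gray over 9 cells = 5277  → 78.2483
row 12: Σ corner-gray over 9 cells = 5029  → 74.5709
row 13: Σ corner-gray over 9 cells = 4469  → 66.2671
Σ rows: total corner-gray = 63554  → 942.3902 mm³

942.390


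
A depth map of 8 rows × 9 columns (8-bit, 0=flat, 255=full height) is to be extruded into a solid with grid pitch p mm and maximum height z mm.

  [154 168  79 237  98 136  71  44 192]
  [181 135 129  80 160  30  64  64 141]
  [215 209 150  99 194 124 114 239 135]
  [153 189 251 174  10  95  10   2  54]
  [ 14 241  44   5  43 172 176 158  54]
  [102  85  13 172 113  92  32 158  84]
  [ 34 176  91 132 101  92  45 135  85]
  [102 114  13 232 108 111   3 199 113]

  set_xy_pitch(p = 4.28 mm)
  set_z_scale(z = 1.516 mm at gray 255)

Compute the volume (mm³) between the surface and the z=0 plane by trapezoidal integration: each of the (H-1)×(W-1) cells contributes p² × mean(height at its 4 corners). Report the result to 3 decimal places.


height_mm = gray/255 × 1.516; cell vol = 4.28² × mean(4 corners)
unit = 4.28² × 1.516 / (4×255) = 0.0272262 mm³ per gray-sum
row 0: Σ corner-gray over 8 cells = 3658  → 99.5933
row 1: Σ corner-gray over 8 cells = 4254  → 115.8201
row 2: Σ corner-gray over 8 cells = 4277  → 116.4463
row 3: Σ corner-gray over 8 cells = 3415  → 92.9774
row 4: Σ corner-gray over 8 cells = 3262  → 88.8118
row 5: Σ corner-gray over 8 cells = 3179  → 86.5520
row 6: Σ corner-gray over 8 cells = 3438  → 93.6036
Σ rows: total corner-gray = 25483  → 693.8045 mm³

693.805


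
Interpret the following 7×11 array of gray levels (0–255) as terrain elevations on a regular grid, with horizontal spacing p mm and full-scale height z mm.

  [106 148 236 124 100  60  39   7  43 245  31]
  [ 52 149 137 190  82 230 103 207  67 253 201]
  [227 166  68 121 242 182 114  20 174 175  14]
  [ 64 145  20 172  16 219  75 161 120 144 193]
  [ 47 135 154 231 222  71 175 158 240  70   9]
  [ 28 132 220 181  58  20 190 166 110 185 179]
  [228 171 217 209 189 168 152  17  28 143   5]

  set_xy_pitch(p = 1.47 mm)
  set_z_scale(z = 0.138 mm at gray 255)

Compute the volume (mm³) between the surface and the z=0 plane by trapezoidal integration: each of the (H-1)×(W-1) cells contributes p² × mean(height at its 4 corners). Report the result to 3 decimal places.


height_mm = gray/255 × 0.138; cell vol = 1.47² × mean(4 corners)
unit = 1.47² × 0.138 / (4×255) = 0.000292357 mm³ per gray-sum
row 0: Σ corner-gray over 10 cells = 5230  → 1.5290
row 1: Σ corner-gray over 10 cells = 5854  → 1.7115
row 2: Σ corner-gray over 10 cells = 5166  → 1.5103
row 3: Σ corner-gray over 10 cells = 5369  → 1.5697
row 4: Σ corner-gray over 10 cells = 5699  → 1.6661
row 5: Σ corner-gray over 10 cells = 5552  → 1.6232
Σ rows: total corner-gray = 32870  → 9.6098 mm³

9.610


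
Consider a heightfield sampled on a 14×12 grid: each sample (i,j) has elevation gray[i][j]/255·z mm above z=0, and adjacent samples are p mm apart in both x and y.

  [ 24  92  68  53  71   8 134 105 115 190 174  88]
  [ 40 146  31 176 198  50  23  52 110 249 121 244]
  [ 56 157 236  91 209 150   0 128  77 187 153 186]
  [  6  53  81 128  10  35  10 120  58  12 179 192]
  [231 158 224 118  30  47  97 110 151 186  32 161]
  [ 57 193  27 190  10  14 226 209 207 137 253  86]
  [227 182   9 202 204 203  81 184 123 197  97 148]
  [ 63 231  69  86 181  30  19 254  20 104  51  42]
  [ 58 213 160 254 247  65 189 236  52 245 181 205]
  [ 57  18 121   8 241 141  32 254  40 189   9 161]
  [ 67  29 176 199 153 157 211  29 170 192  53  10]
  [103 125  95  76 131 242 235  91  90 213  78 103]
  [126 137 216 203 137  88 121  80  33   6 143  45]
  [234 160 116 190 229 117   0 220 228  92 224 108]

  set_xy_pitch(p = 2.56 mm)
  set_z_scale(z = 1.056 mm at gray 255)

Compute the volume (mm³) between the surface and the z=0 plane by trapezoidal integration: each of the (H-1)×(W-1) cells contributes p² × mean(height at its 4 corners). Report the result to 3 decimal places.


486.437

height_mm = gray/255 × 1.056; cell vol = 2.56² × mean(4 corners)
unit = 2.56² × 1.056 / (4×255) = 0.0067849 mm³ per gray-sum
row 0: Σ corner-gray over 11 cells = 4728  → 32.0790
row 1: Σ corner-gray over 11 cells = 5614  → 38.0904
row 2: Σ corner-gray over 11 cells = 4588  → 31.1291
row 3: Σ corner-gray over 11 cells = 4268  → 28.9580
row 4: Σ corner-gray over 11 cells = 5773  → 39.1692
row 5: Σ corner-gray over 11 cells = 6414  → 43.5184
row 6: Σ corner-gray over 11 cells = 5534  → 37.5477
row 7: Σ corner-gray over 11 cells = 6142  → 41.6729
row 8: Σ corner-gray over 11 cells = 6271  → 42.5481
row 9: Σ corner-gray over 11 cells = 5139  → 34.8676
row 10: Σ corner-gray over 11 cells = 5773  → 39.1692
row 11: Σ corner-gray over 11 cells = 5457  → 37.0252
row 12: Σ corner-gray over 11 cells = 5993  → 40.6619
Σ rows: total corner-gray = 71694  → 486.4369 mm³


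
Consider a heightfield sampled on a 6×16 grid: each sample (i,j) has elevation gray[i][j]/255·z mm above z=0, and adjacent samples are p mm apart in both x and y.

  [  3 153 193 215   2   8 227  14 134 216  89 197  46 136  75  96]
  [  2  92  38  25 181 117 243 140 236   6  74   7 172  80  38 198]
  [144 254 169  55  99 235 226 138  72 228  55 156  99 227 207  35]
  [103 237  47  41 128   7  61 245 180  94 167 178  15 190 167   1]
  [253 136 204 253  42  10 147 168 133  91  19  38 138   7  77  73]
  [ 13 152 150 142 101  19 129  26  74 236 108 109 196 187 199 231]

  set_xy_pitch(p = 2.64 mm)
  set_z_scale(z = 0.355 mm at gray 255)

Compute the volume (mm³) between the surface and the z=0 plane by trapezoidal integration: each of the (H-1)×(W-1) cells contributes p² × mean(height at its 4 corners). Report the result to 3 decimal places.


88.739

height_mm = gray/255 × 0.355; cell vol = 2.64² × mean(4 corners)
unit = 2.64² × 0.355 / (4×255) = 0.00242569 mm³ per gray-sum
row 0: Σ corner-gray over 15 cells = 6607  → 16.0266
row 1: Σ corner-gray over 15 cells = 7717  → 18.7191
row 2: Σ corner-gray over 15 cells = 8237  → 19.9804
row 3: Σ corner-gray over 15 cells = 6870  → 16.6645
row 4: Σ corner-gray over 15 cells = 7152  → 17.3486
Σ rows: total corner-gray = 36583  → 88.7392 mm³


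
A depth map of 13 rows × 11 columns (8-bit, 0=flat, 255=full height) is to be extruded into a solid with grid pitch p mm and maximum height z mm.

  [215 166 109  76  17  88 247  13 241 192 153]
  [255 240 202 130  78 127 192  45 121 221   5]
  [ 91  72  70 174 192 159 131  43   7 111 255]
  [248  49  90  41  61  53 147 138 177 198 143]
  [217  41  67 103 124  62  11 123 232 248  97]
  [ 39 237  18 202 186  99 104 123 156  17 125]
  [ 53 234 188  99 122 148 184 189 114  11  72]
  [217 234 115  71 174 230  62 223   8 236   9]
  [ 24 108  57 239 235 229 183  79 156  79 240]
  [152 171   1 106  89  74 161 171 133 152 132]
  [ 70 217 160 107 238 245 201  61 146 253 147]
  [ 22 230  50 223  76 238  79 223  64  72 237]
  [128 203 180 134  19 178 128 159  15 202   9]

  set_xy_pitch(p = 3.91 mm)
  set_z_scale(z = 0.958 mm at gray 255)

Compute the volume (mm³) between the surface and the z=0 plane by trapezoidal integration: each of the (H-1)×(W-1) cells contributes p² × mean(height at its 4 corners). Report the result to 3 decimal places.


height_mm = gray/255 × 0.958; cell vol = 3.91² × mean(4 corners)
unit = 3.91² × 0.958 / (4×255) = 0.0143588 mm³ per gray-sum
row 0: Σ corner-gray over 10 cells = 5638  → 80.9550
row 1: Σ corner-gray over 10 cells = 5236  → 75.1828
row 2: Σ corner-gray over 10 cells = 4563  → 65.5193
row 3: Σ corner-gray over 10 cells = 4635  → 66.5531
row 4: Σ corner-gray over 10 cells = 4784  → 68.6926
row 5: Σ corner-gray over 10 cells = 5151  → 73.9623
row 6: Σ corner-gray over 10 cells = 5635  → 80.9120
row 7: Σ corner-gray over 10 cells = 5926  → 85.0904
row 8: Σ corner-gray over 10 cells = 5394  → 77.4515
row 9: Σ corner-gray over 10 cells = 5873  → 84.3294
row 10: Σ corner-gray over 10 cells = 6242  → 89.6278
row 11: Σ corner-gray over 10 cells = 5342  → 76.7048
Σ rows: total corner-gray = 64419  → 924.9810 mm³

924.981


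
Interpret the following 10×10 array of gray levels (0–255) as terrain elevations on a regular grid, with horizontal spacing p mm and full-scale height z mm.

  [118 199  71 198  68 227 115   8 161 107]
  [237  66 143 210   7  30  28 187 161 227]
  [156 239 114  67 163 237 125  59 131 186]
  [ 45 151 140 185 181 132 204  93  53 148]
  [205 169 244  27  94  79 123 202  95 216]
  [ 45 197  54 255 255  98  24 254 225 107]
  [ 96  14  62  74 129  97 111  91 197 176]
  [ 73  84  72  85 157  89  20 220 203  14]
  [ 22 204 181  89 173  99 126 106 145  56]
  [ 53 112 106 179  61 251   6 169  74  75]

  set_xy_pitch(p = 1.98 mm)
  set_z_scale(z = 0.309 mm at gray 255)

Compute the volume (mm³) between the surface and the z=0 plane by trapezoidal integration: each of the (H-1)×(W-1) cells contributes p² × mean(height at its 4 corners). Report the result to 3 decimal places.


height_mm = gray/255 × 0.309; cell vol = 1.98² × mean(4 corners)
unit = 1.98² × 0.309 / (4×255) = 0.00118765 mm³ per gray-sum
row 0: Σ corner-gray over 9 cells = 4447  → 5.2815
row 1: Σ corner-gray over 9 cells = 4740  → 5.6295
row 2: Σ corner-gray over 9 cells = 5083  → 6.0368
row 3: Σ corner-gray over 9 cells = 4958  → 5.8884
row 4: Σ corner-gray over 9 cells = 5363  → 6.3694
row 5: Σ corner-gray over 9 cells = 4698  → 5.5796
row 6: Σ corner-gray over 9 cells = 3769  → 4.4763
row 7: Σ corner-gray over 9 cells = 4271  → 5.0725
row 8: Σ corner-gray over 9 cells = 4368  → 5.1877
Σ rows: total corner-gray = 41697  → 49.5215 mm³

49.521


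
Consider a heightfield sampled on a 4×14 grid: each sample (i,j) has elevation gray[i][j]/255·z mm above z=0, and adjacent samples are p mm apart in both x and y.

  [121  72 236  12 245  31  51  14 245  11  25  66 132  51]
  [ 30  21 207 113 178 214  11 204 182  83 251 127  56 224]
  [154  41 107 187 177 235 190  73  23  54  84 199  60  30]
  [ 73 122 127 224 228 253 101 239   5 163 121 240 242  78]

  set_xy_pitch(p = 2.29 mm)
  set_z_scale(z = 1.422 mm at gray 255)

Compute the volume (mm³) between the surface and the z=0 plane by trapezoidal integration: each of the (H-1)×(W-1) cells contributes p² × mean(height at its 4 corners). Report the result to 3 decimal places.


height_mm = gray/255 × 1.422; cell vol = 2.29² × mean(4 corners)
unit = 2.29² × 1.422 / (4×255) = 0.00731089 mm³ per gray-sum
row 0: Σ corner-gray over 13 cells = 6000  → 43.8654
row 1: Σ corner-gray over 13 cells = 6592  → 48.1934
row 2: Σ corner-gray over 13 cells = 7325  → 53.5523
Σ rows: total corner-gray = 19917  → 145.6110 mm³

145.611


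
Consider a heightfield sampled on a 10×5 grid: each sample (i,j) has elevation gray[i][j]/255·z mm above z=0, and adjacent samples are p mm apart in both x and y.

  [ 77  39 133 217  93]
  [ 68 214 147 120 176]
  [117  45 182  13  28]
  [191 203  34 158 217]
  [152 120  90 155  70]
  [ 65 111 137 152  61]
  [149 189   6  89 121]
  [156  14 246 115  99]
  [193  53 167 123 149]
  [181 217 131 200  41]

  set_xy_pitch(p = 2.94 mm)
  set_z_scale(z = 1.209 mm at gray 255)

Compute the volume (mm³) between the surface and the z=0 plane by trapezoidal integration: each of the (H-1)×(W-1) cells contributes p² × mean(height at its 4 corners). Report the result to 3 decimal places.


height_mm = gray/255 × 1.209; cell vol = 2.94² × mean(4 corners)
unit = 2.94² × 1.209 / (4×255) = 0.0102452 mm³ per gray-sum
row 0: Σ corner-gray over 4 cells = 2154  → 22.0682
row 1: Σ corner-gray over 4 cells = 1831  → 18.7590
row 2: Σ corner-gray over 4 cells = 1823  → 18.6770
row 3: Σ corner-gray over 4 cells = 2150  → 22.0272
row 4: Σ corner-gray over 4 cells = 1878  → 19.2405
row 5: Σ corner-gray over 4 cells = 1764  → 18.0725
row 6: Σ corner-gray over 4 cells = 1843  → 18.8819
row 7: Σ corner-gray over 4 cells = 2033  → 20.8285
row 8: Σ corner-gray over 4 cells = 2346  → 24.0353
Σ rows: total corner-gray = 17822  → 182.5901 mm³

182.590


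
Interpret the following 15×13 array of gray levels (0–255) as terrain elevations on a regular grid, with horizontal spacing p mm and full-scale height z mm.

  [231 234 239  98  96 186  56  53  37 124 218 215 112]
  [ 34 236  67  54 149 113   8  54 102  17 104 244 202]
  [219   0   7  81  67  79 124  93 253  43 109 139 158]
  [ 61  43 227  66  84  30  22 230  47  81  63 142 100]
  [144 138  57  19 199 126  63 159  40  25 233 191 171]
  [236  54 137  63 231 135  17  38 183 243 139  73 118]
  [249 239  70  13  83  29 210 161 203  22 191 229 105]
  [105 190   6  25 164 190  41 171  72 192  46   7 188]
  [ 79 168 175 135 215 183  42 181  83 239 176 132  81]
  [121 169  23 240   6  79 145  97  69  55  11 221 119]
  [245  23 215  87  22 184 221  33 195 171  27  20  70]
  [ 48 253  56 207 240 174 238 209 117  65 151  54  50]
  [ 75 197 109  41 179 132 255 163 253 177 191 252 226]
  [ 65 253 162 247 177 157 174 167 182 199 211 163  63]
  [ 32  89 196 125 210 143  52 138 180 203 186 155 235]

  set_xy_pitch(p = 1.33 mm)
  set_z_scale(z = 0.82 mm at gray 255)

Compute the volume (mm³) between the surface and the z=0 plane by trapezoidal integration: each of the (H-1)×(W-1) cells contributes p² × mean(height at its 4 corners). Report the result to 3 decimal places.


122.735

height_mm = gray/255 × 0.82; cell vol = 1.33² × mean(4 corners)
unit = 1.33² × 0.82 / (4×255) = 0.00142206 mm³ per gray-sum
row 0: Σ corner-gray over 12 cells = 5987  → 8.5139
row 1: Σ corner-gray over 12 cells = 4899  → 6.9667
row 2: Σ corner-gray over 12 cells = 4598  → 6.5386
row 3: Σ corner-gray over 12 cells = 5046  → 7.1757
row 4: Σ corner-gray over 12 cells = 5795  → 8.2408
row 5: Σ corner-gray over 12 cells = 6234  → 8.8651
row 6: Σ corner-gray over 12 cells = 5755  → 8.1839
row 7: Σ corner-gray over 12 cells = 6119  → 8.7016
row 8: Σ corner-gray over 12 cells = 6088  → 8.6575
row 9: Σ corner-gray over 12 cells = 5181  → 7.3677
row 10: Σ corner-gray over 12 cells = 6337  → 9.0116
row 11: Σ corner-gray over 12 cells = 7825  → 11.1276
row 12: Σ corner-gray over 12 cells = 8511  → 12.1031
row 13: Σ corner-gray over 12 cells = 7933  → 11.2812
Σ rows: total corner-gray = 86308  → 122.7349 mm³


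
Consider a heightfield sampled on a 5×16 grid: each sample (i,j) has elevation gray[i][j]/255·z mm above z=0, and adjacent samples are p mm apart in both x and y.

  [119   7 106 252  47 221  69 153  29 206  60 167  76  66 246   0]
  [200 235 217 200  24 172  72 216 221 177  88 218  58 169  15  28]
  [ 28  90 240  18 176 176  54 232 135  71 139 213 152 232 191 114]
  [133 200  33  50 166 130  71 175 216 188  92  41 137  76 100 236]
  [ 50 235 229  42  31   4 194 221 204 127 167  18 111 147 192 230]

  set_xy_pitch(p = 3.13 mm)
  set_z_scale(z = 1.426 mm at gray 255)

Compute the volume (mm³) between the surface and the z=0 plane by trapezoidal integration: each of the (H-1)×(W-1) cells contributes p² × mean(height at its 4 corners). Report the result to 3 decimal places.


height_mm = gray/255 × 1.426; cell vol = 3.13² × mean(4 corners)
unit = 3.13² × 1.426 / (4×255) = 0.0136965 mm³ per gray-sum
row 0: Σ corner-gray over 15 cells = 7921  → 108.4896
row 1: Σ corner-gray over 15 cells = 8772  → 120.1453
row 2: Σ corner-gray over 15 cells = 8099  → 110.9276
row 3: Σ corner-gray over 15 cells = 7843  → 107.4213
Σ rows: total corner-gray = 32635  → 446.9837 mm³

446.984


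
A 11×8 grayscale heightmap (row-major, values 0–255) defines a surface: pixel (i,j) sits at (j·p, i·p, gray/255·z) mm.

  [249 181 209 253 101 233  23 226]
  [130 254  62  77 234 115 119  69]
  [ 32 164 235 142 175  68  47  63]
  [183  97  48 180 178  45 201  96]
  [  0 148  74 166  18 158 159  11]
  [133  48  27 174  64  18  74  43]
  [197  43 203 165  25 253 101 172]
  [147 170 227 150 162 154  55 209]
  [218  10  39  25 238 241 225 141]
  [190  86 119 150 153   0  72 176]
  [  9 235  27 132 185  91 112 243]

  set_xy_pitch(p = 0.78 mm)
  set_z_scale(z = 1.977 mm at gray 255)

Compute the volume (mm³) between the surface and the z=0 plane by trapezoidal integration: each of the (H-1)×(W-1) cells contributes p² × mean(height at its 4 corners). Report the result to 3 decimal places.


41.569

height_mm = gray/255 × 1.977; cell vol = 0.78² × mean(4 corners)
unit = 0.78² × 1.977 / (4×255) = 0.00117922 mm³ per gray-sum
row 0: Σ corner-gray over 7 cells = 4396  → 5.1839
row 1: Σ corner-gray over 7 cells = 3678  → 4.3372
row 2: Σ corner-gray over 7 cells = 3534  → 4.1674
row 3: Σ corner-gray over 7 cells = 3234  → 3.8136
row 4: Σ corner-gray over 7 cells = 2443  → 2.8808
row 5: Σ corner-gray over 7 cells = 2935  → 3.4610
row 6: Σ corner-gray over 7 cells = 4141  → 4.8832
row 7: Σ corner-gray over 7 cells = 4107  → 4.8431
row 8: Σ corner-gray over 7 cells = 3441  → 4.0577
row 9: Σ corner-gray over 7 cells = 3342  → 3.9410
Σ rows: total corner-gray = 35251  → 41.5688 mm³


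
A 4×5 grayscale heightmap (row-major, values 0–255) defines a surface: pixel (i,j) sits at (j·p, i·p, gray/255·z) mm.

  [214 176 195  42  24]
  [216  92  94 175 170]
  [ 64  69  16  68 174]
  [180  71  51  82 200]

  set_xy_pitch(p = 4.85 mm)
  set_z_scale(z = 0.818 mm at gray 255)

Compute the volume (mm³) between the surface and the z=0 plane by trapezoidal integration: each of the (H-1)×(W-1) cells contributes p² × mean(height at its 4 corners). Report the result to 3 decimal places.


97.263

height_mm = gray/255 × 0.818; cell vol = 4.85² × mean(4 corners)
unit = 4.85² × 0.818 / (4×255) = 0.0188641 mm³ per gray-sum
row 0: Σ corner-gray over 4 cells = 2172  → 40.9729
row 1: Σ corner-gray over 4 cells = 1652  → 31.1635
row 2: Σ corner-gray over 4 cells = 1332  → 25.1270
Σ rows: total corner-gray = 5156  → 97.2634 mm³


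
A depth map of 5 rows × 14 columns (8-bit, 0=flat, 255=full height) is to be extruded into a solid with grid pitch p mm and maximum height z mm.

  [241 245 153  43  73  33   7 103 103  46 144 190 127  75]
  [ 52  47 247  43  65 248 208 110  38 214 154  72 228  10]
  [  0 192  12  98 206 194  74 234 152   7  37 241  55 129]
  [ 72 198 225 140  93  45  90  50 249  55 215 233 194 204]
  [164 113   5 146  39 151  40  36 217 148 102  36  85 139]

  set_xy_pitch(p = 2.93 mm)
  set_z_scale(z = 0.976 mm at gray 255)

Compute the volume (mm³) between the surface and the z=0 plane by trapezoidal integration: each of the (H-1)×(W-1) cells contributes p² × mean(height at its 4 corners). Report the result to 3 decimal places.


215.016

height_mm = gray/255 × 0.976; cell vol = 2.93² × mean(4 corners)
unit = 2.93² × 0.976 / (4×255) = 0.00821457 mm³ per gray-sum
row 0: Σ corner-gray over 13 cells = 6260  → 51.4232
row 1: Σ corner-gray over 13 cells = 6543  → 53.7479
row 2: Σ corner-gray over 13 cells = 6983  → 57.3623
row 3: Σ corner-gray over 13 cells = 6389  → 52.4829
Σ rows: total corner-gray = 26175  → 215.0164 mm³


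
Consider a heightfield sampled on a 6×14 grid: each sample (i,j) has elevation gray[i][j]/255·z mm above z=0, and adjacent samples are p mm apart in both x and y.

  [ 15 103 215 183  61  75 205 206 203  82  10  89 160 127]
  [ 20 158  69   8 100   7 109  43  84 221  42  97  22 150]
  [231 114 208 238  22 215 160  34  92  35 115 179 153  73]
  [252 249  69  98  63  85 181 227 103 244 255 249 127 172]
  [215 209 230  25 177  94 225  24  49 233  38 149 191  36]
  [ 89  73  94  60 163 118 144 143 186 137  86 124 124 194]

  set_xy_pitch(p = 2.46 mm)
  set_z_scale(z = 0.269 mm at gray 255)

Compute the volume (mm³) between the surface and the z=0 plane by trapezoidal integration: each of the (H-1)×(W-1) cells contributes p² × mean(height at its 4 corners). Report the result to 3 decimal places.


53.125

height_mm = gray/255 × 0.269; cell vol = 2.46² × mean(4 corners)
unit = 2.46² × 0.269 / (4×255) = 0.00159596 mm³ per gray-sum
row 0: Σ corner-gray over 13 cells = 5416  → 8.6437
row 1: Σ corner-gray over 13 cells = 5524  → 8.8161
row 2: Σ corner-gray over 13 cells = 7758  → 12.3815
row 3: Σ corner-gray over 13 cells = 7863  → 12.5490
row 4: Σ corner-gray over 13 cells = 6726  → 10.7344
Σ rows: total corner-gray = 33287  → 53.1248 mm³


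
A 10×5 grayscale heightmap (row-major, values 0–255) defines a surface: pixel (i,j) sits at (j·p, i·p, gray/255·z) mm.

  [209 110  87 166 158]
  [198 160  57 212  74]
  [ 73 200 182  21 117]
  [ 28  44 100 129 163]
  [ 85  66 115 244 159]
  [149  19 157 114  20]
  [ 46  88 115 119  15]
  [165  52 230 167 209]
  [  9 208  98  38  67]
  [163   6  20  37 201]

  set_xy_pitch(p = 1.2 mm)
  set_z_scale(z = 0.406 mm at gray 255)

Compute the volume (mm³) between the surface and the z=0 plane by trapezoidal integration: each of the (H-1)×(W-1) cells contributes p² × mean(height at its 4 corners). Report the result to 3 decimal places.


height_mm = gray/255 × 0.406; cell vol = 1.2² × mean(4 corners)
unit = 1.2² × 0.406 / (4×255) = 0.000573176 mm³ per gray-sum
row 0: Σ corner-gray over 4 cells = 2223  → 1.2742
row 1: Σ corner-gray over 4 cells = 2126  → 1.2186
row 2: Σ corner-gray over 4 cells = 1733  → 0.9933
row 3: Σ corner-gray over 4 cells = 1831  → 1.0495
row 4: Σ corner-gray over 4 cells = 1843  → 1.0564
row 5: Σ corner-gray over 4 cells = 1454  → 0.8334
row 6: Σ corner-gray over 4 cells = 1977  → 1.1332
row 7: Σ corner-gray over 4 cells = 2036  → 1.1670
row 8: Σ corner-gray over 4 cells = 1254  → 0.7188
Σ rows: total corner-gray = 16477  → 9.4442 mm³

9.444


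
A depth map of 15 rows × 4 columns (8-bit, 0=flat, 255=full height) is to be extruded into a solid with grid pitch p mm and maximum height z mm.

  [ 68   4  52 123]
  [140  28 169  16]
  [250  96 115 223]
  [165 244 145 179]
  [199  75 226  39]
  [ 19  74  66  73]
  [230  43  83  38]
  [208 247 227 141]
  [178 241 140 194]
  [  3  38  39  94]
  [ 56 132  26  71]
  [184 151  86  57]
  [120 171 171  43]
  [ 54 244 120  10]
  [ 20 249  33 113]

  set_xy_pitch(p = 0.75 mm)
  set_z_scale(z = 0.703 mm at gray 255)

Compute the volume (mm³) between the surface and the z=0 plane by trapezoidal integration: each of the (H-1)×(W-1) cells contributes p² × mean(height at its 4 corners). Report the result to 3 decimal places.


height_mm = gray/255 × 0.703; cell vol = 0.75² × mean(4 corners)
unit = 0.75² × 0.703 / (4×255) = 0.000387684 mm³ per gray-sum
row 0: Σ corner-gray over 3 cells = 853  → 0.3307
row 1: Σ corner-gray over 3 cells = 1445  → 0.5602
row 2: Σ corner-gray over 3 cells = 2017  → 0.7820
row 3: Σ corner-gray over 3 cells = 1962  → 0.7606
row 4: Σ corner-gray over 3 cells = 1212  → 0.4699
row 5: Σ corner-gray over 3 cells = 892  → 0.3458
row 6: Σ corner-gray over 3 cells = 1817  → 0.7044
row 7: Σ corner-gray over 3 cells = 2431  → 0.9425
row 8: Σ corner-gray over 3 cells = 1385  → 0.5369
row 9: Σ corner-gray over 3 cells = 694  → 0.2691
row 10: Σ corner-gray over 3 cells = 1158  → 0.4489
row 11: Σ corner-gray over 3 cells = 1562  → 0.6056
row 12: Σ corner-gray over 3 cells = 1639  → 0.6354
row 13: Σ corner-gray over 3 cells = 1489  → 0.5773
Σ rows: total corner-gray = 20556  → 7.9692 mm³

7.969
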